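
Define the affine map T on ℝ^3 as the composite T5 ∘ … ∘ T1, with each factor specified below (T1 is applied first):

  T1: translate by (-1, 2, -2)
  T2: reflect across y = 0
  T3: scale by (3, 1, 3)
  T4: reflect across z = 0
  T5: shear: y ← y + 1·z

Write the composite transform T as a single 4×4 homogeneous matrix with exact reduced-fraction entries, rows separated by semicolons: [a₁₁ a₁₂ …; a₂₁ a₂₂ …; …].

T = [3 0 0 -3; 0 -1 -3 4; 0 0 -3 6; 0 0 0 1]

T1 = [1 0 0 -1; 0 1 0 2; 0 0 1 -2; 0 0 0 1]
T2·T1 = [1 0 0 -1; 0 -1 0 -2; 0 0 1 -2; 0 0 0 1]
T3·…·T1 = [3 0 0 -3; 0 -1 0 -2; 0 0 3 -6; 0 0 0 1]
T4·…·T1 = [3 0 0 -3; 0 -1 0 -2; 0 0 -3 6; 0 0 0 1]
T5·…·T1 = [3 0 0 -3; 0 -1 -3 4; 0 0 -3 6; 0 0 0 1]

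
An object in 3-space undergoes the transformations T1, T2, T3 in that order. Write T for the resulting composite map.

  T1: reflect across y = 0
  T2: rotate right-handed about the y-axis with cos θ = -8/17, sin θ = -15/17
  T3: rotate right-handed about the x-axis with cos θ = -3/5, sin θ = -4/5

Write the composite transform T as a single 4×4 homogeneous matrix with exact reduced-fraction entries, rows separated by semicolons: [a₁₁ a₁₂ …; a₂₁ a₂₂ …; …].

T1 = [1 0 0 0; 0 -1 0 0; 0 0 1 0; 0 0 0 1]
T2·T1 = [-8/17 0 -15/17 0; 0 -1 0 0; 15/17 0 -8/17 0; 0 0 0 1]
T3·…·T1 = [-8/17 0 -15/17 0; 12/17 3/5 -32/85 0; -9/17 4/5 24/85 0; 0 0 0 1]

T = [-8/17 0 -15/17 0; 12/17 3/5 -32/85 0; -9/17 4/5 24/85 0; 0 0 0 1]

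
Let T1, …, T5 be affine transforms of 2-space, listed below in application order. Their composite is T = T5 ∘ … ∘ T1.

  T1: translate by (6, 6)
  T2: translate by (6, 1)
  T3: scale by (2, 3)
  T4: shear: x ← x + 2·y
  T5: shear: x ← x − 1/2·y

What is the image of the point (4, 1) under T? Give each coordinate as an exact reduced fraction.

T(p) = (68, 24)

T1 translate by (6, 6): (4, 1) → (10, 7)
T2 translate by (6, 1): (10, 7) → (16, 8)
T3 scale by (2, 3): (16, 8) → (32, 24)
T4 shear: x ← x + 2·y: (32, 24) → (80, 24)
T5 shear: x ← x − 1/2·y: (80, 24) → (68, 24)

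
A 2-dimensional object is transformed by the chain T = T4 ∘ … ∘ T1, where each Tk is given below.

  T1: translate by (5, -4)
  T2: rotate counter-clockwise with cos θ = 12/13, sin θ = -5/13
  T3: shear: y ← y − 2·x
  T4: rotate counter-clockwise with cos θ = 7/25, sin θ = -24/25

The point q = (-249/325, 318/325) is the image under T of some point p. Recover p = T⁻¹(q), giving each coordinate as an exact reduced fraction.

T1 = [1 0 5; 0 1 -4; 0 0 1]
T2·T1 = [12/13 5/13 40/13; -5/13 12/13 -73/13; 0 0 1]
T3·…·T1 = [12/13 5/13 40/13; -29/13 2/13 -153/13; 0 0 1]
T4·…·T1 = [-612/325 83/325 -3392/325; -491/325 -106/325 -2031/325; 0 0 1]
det M = 1; M⁻¹ = [-106/325 -83/325 -5; 491/325 -612/325 4; 0 0 1]
M⁻¹ · (-249/325, 318/325)ᵀ = (-5, 1)ᵀ

p = (-5, 1)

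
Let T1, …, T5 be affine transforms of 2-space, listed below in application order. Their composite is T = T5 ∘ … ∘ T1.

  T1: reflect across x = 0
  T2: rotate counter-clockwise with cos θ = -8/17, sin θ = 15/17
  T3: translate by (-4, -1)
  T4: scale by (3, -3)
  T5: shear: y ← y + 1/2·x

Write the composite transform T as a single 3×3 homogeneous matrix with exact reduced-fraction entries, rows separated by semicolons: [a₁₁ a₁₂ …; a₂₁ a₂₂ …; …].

T = [24/17 -45/17 -12; 57/17 3/34 -3; 0 0 1]

T1 = [-1 0 0; 0 1 0; 0 0 1]
T2·T1 = [8/17 -15/17 0; -15/17 -8/17 0; 0 0 1]
T3·…·T1 = [8/17 -15/17 -4; -15/17 -8/17 -1; 0 0 1]
T4·…·T1 = [24/17 -45/17 -12; 45/17 24/17 3; 0 0 1]
T5·…·T1 = [24/17 -45/17 -12; 57/17 3/34 -3; 0 0 1]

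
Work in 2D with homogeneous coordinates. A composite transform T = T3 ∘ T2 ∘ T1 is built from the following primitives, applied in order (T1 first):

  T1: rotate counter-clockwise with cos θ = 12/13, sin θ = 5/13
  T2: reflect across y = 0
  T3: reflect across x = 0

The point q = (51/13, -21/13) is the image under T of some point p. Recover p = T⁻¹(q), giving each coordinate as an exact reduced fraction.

T1 = [12/13 -5/13 0; 5/13 12/13 0; 0 0 1]
T2·T1 = [12/13 -5/13 0; -5/13 -12/13 0; 0 0 1]
T3·…·T1 = [-12/13 5/13 0; -5/13 -12/13 0; 0 0 1]
det M = 1; M⁻¹ = [-12/13 -5/13 0; 5/13 -12/13 0; 0 0 1]
M⁻¹ · (51/13, -21/13)ᵀ = (-3, 3)ᵀ

p = (-3, 3)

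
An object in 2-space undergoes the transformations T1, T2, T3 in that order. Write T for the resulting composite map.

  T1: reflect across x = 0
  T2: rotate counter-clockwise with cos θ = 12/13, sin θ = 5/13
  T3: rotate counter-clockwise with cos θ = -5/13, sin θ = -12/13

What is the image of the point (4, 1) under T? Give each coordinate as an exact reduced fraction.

T(p) = (1, 4)

T1 reflect across x = 0: (4, 1) → (-4, 1)
T2 rotate counter-clockwise with cos θ = 12/13, sin θ = 5/13: (-4, 1) → (-53/13, -8/13)
T3 rotate counter-clockwise with cos θ = -5/13, sin θ = -12/13: (-53/13, -8/13) → (1, 4)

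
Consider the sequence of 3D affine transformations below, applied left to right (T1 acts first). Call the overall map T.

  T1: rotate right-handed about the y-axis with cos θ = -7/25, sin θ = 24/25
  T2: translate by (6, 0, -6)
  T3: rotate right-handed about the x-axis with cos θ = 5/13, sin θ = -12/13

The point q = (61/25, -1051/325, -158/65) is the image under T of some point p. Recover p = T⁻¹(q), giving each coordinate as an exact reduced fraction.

p = (-1, 1, -4)

T1 = [-7/25 0 24/25 0; 0 1 0 0; -24/25 0 -7/25 0; 0 0 0 1]
T2·T1 = [-7/25 0 24/25 6; 0 1 0 0; -24/25 0 -7/25 -6; 0 0 0 1]
T3·…·T1 = [-7/25 0 24/25 6; -288/325 5/13 -84/325 -72/13; -24/65 -12/13 -7/65 -30/13; 0 0 0 1]
det M = 1; M⁻¹ = [-7/25 -288/325 -24/65 -102/25; 0 5/13 -12/13 0; 24/25 -84/325 -7/65 -186/25; 0 0 0 1]
M⁻¹ · (61/25, -1051/325, -158/65)ᵀ = (-1, 1, -4)ᵀ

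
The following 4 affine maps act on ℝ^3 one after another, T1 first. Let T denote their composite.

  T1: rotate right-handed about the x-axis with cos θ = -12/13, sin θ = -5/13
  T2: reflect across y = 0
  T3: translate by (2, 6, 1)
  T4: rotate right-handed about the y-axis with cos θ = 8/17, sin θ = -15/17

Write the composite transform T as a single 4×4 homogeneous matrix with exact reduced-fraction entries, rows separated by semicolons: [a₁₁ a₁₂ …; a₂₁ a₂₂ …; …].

T1 = [1 0 0 0; 0 -12/13 5/13 0; 0 -5/13 -12/13 0; 0 0 0 1]
T2·T1 = [1 0 0 0; 0 12/13 -5/13 0; 0 -5/13 -12/13 0; 0 0 0 1]
T3·…·T1 = [1 0 0 2; 0 12/13 -5/13 6; 0 -5/13 -12/13 1; 0 0 0 1]
T4·…·T1 = [8/17 75/221 180/221 1/17; 0 12/13 -5/13 6; 15/17 -40/221 -96/221 38/17; 0 0 0 1]

T = [8/17 75/221 180/221 1/17; 0 12/13 -5/13 6; 15/17 -40/221 -96/221 38/17; 0 0 0 1]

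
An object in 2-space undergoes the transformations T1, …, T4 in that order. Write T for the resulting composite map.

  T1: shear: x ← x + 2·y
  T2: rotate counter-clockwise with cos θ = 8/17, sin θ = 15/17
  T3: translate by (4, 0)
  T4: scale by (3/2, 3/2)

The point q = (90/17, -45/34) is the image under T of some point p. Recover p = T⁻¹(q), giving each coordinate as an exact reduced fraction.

p = (-1, 0)

T1 = [1 2 0; 0 1 0; 0 0 1]
T2·T1 = [8/17 1/17 0; 15/17 38/17 0; 0 0 1]
T3·…·T1 = [8/17 1/17 4; 15/17 38/17 0; 0 0 1]
T4·…·T1 = [12/17 3/34 6; 45/34 57/17 0; 0 0 1]
det M = 9/4; M⁻¹ = [76/51 -2/51 -152/17; -10/17 16/51 60/17; 0 0 1]
M⁻¹ · (90/17, -45/34)ᵀ = (-1, 0)ᵀ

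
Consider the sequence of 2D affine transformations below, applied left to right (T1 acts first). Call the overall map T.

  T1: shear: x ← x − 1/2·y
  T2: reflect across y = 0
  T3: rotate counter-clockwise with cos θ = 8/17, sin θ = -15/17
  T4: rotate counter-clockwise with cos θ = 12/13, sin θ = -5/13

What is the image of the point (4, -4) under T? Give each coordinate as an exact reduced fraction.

T1 shear: x ← x − 1/2·y: (4, -4) → (6, -4)
T2 reflect across y = 0: (6, -4) → (6, 4)
T3 rotate counter-clockwise with cos θ = 8/17, sin θ = -15/17: (6, 4) → (108/17, -58/17)
T4 rotate counter-clockwise with cos θ = 12/13, sin θ = -5/13: (108/17, -58/17) → (1006/221, -1236/221)

T(p) = (1006/221, -1236/221)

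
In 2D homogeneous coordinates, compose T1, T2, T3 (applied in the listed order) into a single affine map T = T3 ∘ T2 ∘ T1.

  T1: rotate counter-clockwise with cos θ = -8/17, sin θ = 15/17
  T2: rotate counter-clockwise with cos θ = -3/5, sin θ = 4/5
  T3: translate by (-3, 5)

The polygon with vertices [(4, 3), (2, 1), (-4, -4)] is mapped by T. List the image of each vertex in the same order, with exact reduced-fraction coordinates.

image vertices: (-168/85, 9/85), (-50/17, 47/17), (-419/85, 877/85)

T1 rotate counter-clockwise with cos θ = -8/17, sin θ = 15/17: (4, 3) → (-77/17, 36/17); (2, 1) → (-31/17, 22/17); (-4, -4) → (92/17, -28/17)
T2 rotate counter-clockwise with cos θ = -3/5, sin θ = 4/5: (-77/17, 36/17) → (87/85, -416/85); (-31/17, 22/17) → (1/17, -38/17); (92/17, -28/17) → (-164/85, 452/85)
T3 translate by (-3, 5): (87/85, -416/85) → (-168/85, 9/85); (1/17, -38/17) → (-50/17, 47/17); (-164/85, 452/85) → (-419/85, 877/85)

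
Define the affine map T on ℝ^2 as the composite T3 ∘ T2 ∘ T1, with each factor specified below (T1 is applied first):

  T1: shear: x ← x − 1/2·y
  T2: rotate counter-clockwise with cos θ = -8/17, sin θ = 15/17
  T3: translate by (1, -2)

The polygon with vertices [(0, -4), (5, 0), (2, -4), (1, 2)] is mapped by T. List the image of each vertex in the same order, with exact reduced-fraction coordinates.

image vertices: (61/17, 28/17), (-23/17, 41/17), (45/17, 58/17), (-13/17, -50/17)

T1 shear: x ← x − 1/2·y: (0, -4) → (2, -4); (5, 0) → (5, 0); (2, -4) → (4, -4); (1, 2) → (0, 2)
T2 rotate counter-clockwise with cos θ = -8/17, sin θ = 15/17: (2, -4) → (44/17, 62/17); (5, 0) → (-40/17, 75/17); (4, -4) → (28/17, 92/17); (0, 2) → (-30/17, -16/17)
T3 translate by (1, -2): (44/17, 62/17) → (61/17, 28/17); (-40/17, 75/17) → (-23/17, 41/17); (28/17, 92/17) → (45/17, 58/17); (-30/17, -16/17) → (-13/17, -50/17)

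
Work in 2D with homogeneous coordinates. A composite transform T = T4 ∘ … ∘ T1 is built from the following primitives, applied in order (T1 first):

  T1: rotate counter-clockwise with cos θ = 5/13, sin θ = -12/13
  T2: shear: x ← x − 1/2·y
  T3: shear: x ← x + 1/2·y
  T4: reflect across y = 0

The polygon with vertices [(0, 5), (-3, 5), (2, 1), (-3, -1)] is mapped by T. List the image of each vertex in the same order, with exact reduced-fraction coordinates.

T1 rotate counter-clockwise with cos θ = 5/13, sin θ = -12/13: (0, 5) → (60/13, 25/13); (-3, 5) → (45/13, 61/13); (2, 1) → (22/13, -19/13); (-3, -1) → (-27/13, 31/13)
T2 shear: x ← x − 1/2·y: (60/13, 25/13) → (95/26, 25/13); (45/13, 61/13) → (29/26, 61/13); (22/13, -19/13) → (63/26, -19/13); (-27/13, 31/13) → (-85/26, 31/13)
T3 shear: x ← x + 1/2·y: (95/26, 25/13) → (60/13, 25/13); (29/26, 61/13) → (45/13, 61/13); (63/26, -19/13) → (22/13, -19/13); (-85/26, 31/13) → (-27/13, 31/13)
T4 reflect across y = 0: (60/13, 25/13) → (60/13, -25/13); (45/13, 61/13) → (45/13, -61/13); (22/13, -19/13) → (22/13, 19/13); (-27/13, 31/13) → (-27/13, -31/13)

image vertices: (60/13, -25/13), (45/13, -61/13), (22/13, 19/13), (-27/13, -31/13)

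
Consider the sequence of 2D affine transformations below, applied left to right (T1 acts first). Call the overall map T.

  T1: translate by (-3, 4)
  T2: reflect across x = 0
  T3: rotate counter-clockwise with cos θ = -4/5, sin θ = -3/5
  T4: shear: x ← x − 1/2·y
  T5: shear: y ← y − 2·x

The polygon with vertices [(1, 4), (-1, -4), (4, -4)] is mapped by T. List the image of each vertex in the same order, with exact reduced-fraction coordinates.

T1 translate by (-3, 4): (1, 4) → (-2, 8); (-1, -4) → (-4, 0); (4, -4) → (1, 0)
T2 reflect across x = 0: (-2, 8) → (2, 8); (-4, 0) → (4, 0); (1, 0) → (-1, 0)
T3 rotate counter-clockwise with cos θ = -4/5, sin θ = -3/5: (2, 8) → (16/5, -38/5); (4, 0) → (-16/5, -12/5); (-1, 0) → (4/5, 3/5)
T4 shear: x ← x − 1/2·y: (16/5, -38/5) → (7, -38/5); (-16/5, -12/5) → (-2, -12/5); (4/5, 3/5) → (1/2, 3/5)
T5 shear: y ← y − 2·x: (7, -38/5) → (7, -108/5); (-2, -12/5) → (-2, 8/5); (1/2, 3/5) → (1/2, -2/5)

image vertices: (7, -108/5), (-2, 8/5), (1/2, -2/5)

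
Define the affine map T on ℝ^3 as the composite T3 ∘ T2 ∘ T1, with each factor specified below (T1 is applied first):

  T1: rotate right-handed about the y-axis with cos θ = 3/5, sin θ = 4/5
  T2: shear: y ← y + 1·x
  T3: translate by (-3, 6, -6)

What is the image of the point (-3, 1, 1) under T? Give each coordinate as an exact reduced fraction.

T(p) = (-4, 6, -3)

T1 rotate right-handed about the y-axis with cos θ = 3/5, sin θ = 4/5: (-3, 1, 1) → (-1, 1, 3)
T2 shear: y ← y + 1·x: (-1, 1, 3) → (-1, 0, 3)
T3 translate by (-3, 6, -6): (-1, 0, 3) → (-4, 6, -3)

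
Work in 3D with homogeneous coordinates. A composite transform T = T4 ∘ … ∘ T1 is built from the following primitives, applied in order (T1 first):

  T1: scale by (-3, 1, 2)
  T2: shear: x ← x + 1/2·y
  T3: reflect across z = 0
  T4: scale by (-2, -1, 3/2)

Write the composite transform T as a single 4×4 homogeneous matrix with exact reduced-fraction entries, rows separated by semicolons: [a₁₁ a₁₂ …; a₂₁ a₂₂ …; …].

T1 = [-3 0 0 0; 0 1 0 0; 0 0 2 0; 0 0 0 1]
T2·T1 = [-3 1/2 0 0; 0 1 0 0; 0 0 2 0; 0 0 0 1]
T3·…·T1 = [-3 1/2 0 0; 0 1 0 0; 0 0 -2 0; 0 0 0 1]
T4·…·T1 = [6 -1 0 0; 0 -1 0 0; 0 0 -3 0; 0 0 0 1]

T = [6 -1 0 0; 0 -1 0 0; 0 0 -3 0; 0 0 0 1]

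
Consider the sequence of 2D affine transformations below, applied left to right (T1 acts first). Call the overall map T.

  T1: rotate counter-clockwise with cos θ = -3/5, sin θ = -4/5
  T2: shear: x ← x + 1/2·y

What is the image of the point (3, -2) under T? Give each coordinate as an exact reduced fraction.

T(p) = (-4, -6/5)

T1 rotate counter-clockwise with cos θ = -3/5, sin θ = -4/5: (3, -2) → (-17/5, -6/5)
T2 shear: x ← x + 1/2·y: (-17/5, -6/5) → (-4, -6/5)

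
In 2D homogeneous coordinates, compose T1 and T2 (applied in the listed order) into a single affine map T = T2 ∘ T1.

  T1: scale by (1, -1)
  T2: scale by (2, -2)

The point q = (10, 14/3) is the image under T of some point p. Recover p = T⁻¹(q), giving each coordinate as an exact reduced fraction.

p = (5, 7/3)

T1 = [1 0 0; 0 -1 0; 0 0 1]
T2·T1 = [2 0 0; 0 2 0; 0 0 1]
det M = 4; M⁻¹ = [1/2 0 0; 0 1/2 0; 0 0 1]
M⁻¹ · (10, 14/3)ᵀ = (5, 7/3)ᵀ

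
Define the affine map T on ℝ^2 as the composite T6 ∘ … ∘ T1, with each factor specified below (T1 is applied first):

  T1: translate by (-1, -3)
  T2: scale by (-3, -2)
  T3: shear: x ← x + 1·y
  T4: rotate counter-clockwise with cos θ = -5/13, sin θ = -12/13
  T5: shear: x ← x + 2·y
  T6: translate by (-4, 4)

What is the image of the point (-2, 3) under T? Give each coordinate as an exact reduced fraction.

T1 translate by (-1, -3): (-2, 3) → (-3, 0)
T2 scale by (-3, -2): (-3, 0) → (9, 0)
T3 shear: x ← x + 1·y: (9, 0) → (9, 0)
T4 rotate counter-clockwise with cos θ = -5/13, sin θ = -12/13: (9, 0) → (-45/13, -108/13)
T5 shear: x ← x + 2·y: (-45/13, -108/13) → (-261/13, -108/13)
T6 translate by (-4, 4): (-261/13, -108/13) → (-313/13, -56/13)

T(p) = (-313/13, -56/13)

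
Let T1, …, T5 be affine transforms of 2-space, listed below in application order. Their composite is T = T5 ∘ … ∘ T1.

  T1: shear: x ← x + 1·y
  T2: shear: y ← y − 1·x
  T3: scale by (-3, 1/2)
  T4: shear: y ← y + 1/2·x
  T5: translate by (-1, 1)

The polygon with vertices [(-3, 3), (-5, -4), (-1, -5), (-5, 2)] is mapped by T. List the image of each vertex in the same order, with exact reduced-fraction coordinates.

T1 shear: x ← x + 1·y: (-3, 3) → (0, 3); (-5, -4) → (-9, -4); (-1, -5) → (-6, -5); (-5, 2) → (-3, 2)
T2 shear: y ← y − 1·x: (0, 3) → (0, 3); (-9, -4) → (-9, 5); (-6, -5) → (-6, 1); (-3, 2) → (-3, 5)
T3 scale by (-3, 1/2): (0, 3) → (0, 3/2); (-9, 5) → (27, 5/2); (-6, 1) → (18, 1/2); (-3, 5) → (9, 5/2)
T4 shear: y ← y + 1/2·x: (0, 3/2) → (0, 3/2); (27, 5/2) → (27, 16); (18, 1/2) → (18, 19/2); (9, 5/2) → (9, 7)
T5 translate by (-1, 1): (0, 3/2) → (-1, 5/2); (27, 16) → (26, 17); (18, 19/2) → (17, 21/2); (9, 7) → (8, 8)

image vertices: (-1, 5/2), (26, 17), (17, 21/2), (8, 8)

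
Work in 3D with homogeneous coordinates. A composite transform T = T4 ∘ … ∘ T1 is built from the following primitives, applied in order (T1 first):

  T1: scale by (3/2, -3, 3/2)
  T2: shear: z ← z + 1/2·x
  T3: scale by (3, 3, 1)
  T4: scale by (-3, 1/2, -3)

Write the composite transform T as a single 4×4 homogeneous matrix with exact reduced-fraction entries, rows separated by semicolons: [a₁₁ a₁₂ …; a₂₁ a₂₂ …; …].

T1 = [3/2 0 0 0; 0 -3 0 0; 0 0 3/2 0; 0 0 0 1]
T2·T1 = [3/2 0 0 0; 0 -3 0 0; 3/4 0 3/2 0; 0 0 0 1]
T3·…·T1 = [9/2 0 0 0; 0 -9 0 0; 3/4 0 3/2 0; 0 0 0 1]
T4·…·T1 = [-27/2 0 0 0; 0 -9/2 0 0; -9/4 0 -9/2 0; 0 0 0 1]

T = [-27/2 0 0 0; 0 -9/2 0 0; -9/4 0 -9/2 0; 0 0 0 1]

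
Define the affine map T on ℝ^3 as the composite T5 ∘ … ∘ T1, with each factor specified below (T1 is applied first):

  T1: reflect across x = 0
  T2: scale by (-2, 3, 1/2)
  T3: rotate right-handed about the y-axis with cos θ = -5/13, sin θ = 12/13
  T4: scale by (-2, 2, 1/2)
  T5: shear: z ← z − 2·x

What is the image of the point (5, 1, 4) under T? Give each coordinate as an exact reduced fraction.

T1 reflect across x = 0: (5, 1, 4) → (-5, 1, 4)
T2 scale by (-2, 3, 1/2): (-5, 1, 4) → (10, 3, 2)
T3 rotate right-handed about the y-axis with cos θ = -5/13, sin θ = 12/13: (10, 3, 2) → (-2, 3, -10)
T4 scale by (-2, 2, 1/2): (-2, 3, -10) → (4, 6, -5)
T5 shear: z ← z − 2·x: (4, 6, -5) → (4, 6, -13)

T(p) = (4, 6, -13)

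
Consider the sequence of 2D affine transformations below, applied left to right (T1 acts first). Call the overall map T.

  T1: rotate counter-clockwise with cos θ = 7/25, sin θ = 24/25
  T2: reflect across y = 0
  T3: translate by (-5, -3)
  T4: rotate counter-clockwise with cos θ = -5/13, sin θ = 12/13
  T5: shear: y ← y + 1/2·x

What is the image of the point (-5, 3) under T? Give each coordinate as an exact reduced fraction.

T1 rotate counter-clockwise with cos θ = 7/25, sin θ = 24/25: (-5, 3) → (-107/25, -99/25)
T2 reflect across y = 0: (-107/25, -99/25) → (-107/25, 99/25)
T3 translate by (-5, -3): (-107/25, 99/25) → (-232/25, 24/25)
T4 rotate counter-clockwise with cos θ = -5/13, sin θ = 12/13: (-232/25, 24/25) → (872/325, -2904/325)
T5 shear: y ← y + 1/2·x: (872/325, -2904/325) → (872/325, -2468/325)

T(p) = (872/325, -2468/325)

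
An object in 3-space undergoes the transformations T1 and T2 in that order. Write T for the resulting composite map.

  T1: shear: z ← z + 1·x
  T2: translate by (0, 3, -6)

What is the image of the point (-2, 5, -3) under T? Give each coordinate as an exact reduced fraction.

T1 shear: z ← z + 1·x: (-2, 5, -3) → (-2, 5, -5)
T2 translate by (0, 3, -6): (-2, 5, -5) → (-2, 8, -11)

T(p) = (-2, 8, -11)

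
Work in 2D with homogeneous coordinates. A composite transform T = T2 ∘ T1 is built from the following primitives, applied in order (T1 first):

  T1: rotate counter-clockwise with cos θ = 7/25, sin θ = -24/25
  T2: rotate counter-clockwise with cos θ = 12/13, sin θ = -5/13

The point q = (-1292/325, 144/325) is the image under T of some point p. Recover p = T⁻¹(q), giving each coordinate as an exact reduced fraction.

T1 = [7/25 24/25 0; -24/25 7/25 0; 0 0 1]
T2·T1 = [-36/325 323/325 0; -323/325 -36/325 0; 0 0 1]
det M = 1; M⁻¹ = [-36/325 -323/325 0; 323/325 -36/325 0; 0 0 1]
M⁻¹ · (-1292/325, 144/325)ᵀ = (0, -4)ᵀ

p = (0, -4)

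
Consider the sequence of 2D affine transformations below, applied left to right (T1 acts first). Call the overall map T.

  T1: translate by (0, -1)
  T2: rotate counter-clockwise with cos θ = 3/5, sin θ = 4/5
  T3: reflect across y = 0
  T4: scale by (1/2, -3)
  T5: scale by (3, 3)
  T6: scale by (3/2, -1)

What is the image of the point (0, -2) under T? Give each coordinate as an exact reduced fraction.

T(p) = (27/5, 81/5)

T1 translate by (0, -1): (0, -2) → (0, -3)
T2 rotate counter-clockwise with cos θ = 3/5, sin θ = 4/5: (0, -3) → (12/5, -9/5)
T3 reflect across y = 0: (12/5, -9/5) → (12/5, 9/5)
T4 scale by (1/2, -3): (12/5, 9/5) → (6/5, -27/5)
T5 scale by (3, 3): (6/5, -27/5) → (18/5, -81/5)
T6 scale by (3/2, -1): (18/5, -81/5) → (27/5, 81/5)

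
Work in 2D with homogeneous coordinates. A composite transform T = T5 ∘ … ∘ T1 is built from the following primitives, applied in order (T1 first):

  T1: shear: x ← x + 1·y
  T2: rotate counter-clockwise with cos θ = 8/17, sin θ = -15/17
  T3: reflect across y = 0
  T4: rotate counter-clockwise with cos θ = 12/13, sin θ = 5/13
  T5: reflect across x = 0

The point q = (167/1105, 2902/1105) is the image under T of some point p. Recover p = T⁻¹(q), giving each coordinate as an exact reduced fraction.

T1 = [1 1 0; 0 1 0; 0 0 1]
T2·T1 = [8/17 23/17 0; -15/17 -7/17 0; 0 0 1]
T3·…·T1 = [8/17 23/17 0; 15/17 7/17 0; 0 0 1]
T4·…·T1 = [21/221 241/221 0; 220/221 199/221 0; 0 0 1]
T5·…·T1 = [-21/221 -241/221 0; 220/221 199/221 0; 0 0 1]
det M = 1; M⁻¹ = [199/221 241/221 0; -220/221 -21/221 0; 0 0 1]
M⁻¹ · (167/1105, 2902/1105)ᵀ = (3, -2/5)ᵀ

p = (3, -2/5)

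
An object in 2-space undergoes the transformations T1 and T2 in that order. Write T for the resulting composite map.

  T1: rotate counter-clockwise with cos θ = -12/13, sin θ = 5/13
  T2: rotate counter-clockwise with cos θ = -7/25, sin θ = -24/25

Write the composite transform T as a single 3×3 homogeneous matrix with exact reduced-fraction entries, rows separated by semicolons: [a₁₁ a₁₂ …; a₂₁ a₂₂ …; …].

T1 = [-12/13 -5/13 0; 5/13 -12/13 0; 0 0 1]
T2·T1 = [204/325 -253/325 0; 253/325 204/325 0; 0 0 1]

T = [204/325 -253/325 0; 253/325 204/325 0; 0 0 1]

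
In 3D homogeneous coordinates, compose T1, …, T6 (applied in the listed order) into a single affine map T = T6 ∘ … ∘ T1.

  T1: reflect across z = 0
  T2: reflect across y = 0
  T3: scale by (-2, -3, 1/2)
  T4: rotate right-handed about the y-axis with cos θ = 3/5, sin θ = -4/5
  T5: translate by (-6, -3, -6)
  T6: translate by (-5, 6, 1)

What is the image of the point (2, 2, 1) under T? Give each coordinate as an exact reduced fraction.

T(p) = (-13, 9, -17/2)

T1 reflect across z = 0: (2, 2, 1) → (2, 2, -1)
T2 reflect across y = 0: (2, 2, -1) → (2, -2, -1)
T3 scale by (-2, -3, 1/2): (2, -2, -1) → (-4, 6, -1/2)
T4 rotate right-handed about the y-axis with cos θ = 3/5, sin θ = -4/5: (-4, 6, -1/2) → (-2, 6, -7/2)
T5 translate by (-6, -3, -6): (-2, 6, -7/2) → (-8, 3, -19/2)
T6 translate by (-5, 6, 1): (-8, 3, -19/2) → (-13, 9, -17/2)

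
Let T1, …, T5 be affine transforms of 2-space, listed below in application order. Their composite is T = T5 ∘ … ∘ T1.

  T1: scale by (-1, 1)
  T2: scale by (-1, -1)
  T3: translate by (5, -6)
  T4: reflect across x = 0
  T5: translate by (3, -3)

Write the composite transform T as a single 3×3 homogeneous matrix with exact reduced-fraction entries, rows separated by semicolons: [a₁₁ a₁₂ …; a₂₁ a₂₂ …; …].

T1 = [-1 0 0; 0 1 0; 0 0 1]
T2·T1 = [1 0 0; 0 -1 0; 0 0 1]
T3·…·T1 = [1 0 5; 0 -1 -6; 0 0 1]
T4·…·T1 = [-1 0 -5; 0 -1 -6; 0 0 1]
T5·…·T1 = [-1 0 -2; 0 -1 -9; 0 0 1]

T = [-1 0 -2; 0 -1 -9; 0 0 1]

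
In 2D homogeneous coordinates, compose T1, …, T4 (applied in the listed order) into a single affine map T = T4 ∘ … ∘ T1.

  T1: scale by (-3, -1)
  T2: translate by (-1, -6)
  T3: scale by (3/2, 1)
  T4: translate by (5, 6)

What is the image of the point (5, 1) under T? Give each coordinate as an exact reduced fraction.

T(p) = (-19, -1)

T1 scale by (-3, -1): (5, 1) → (-15, -1)
T2 translate by (-1, -6): (-15, -1) → (-16, -7)
T3 scale by (3/2, 1): (-16, -7) → (-24, -7)
T4 translate by (5, 6): (-24, -7) → (-19, -1)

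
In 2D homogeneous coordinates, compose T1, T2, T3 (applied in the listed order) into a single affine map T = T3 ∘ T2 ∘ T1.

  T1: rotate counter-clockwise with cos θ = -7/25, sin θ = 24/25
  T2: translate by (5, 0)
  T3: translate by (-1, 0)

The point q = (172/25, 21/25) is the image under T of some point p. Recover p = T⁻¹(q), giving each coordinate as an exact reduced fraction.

T1 = [-7/25 -24/25 0; 24/25 -7/25 0; 0 0 1]
T2·T1 = [-7/25 -24/25 5; 24/25 -7/25 0; 0 0 1]
T3·…·T1 = [-7/25 -24/25 4; 24/25 -7/25 0; 0 0 1]
det M = 1; M⁻¹ = [-7/25 24/25 28/25; -24/25 -7/25 96/25; 0 0 1]
M⁻¹ · (172/25, 21/25)ᵀ = (0, -3)ᵀ

p = (0, -3)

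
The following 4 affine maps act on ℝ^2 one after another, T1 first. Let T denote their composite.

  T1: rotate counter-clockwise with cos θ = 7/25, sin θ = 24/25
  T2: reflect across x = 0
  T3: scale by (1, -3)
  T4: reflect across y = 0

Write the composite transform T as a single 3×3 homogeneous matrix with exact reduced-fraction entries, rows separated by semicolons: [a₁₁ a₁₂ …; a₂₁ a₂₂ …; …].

T = [-7/25 24/25 0; 72/25 21/25 0; 0 0 1]

T1 = [7/25 -24/25 0; 24/25 7/25 0; 0 0 1]
T2·T1 = [-7/25 24/25 0; 24/25 7/25 0; 0 0 1]
T3·…·T1 = [-7/25 24/25 0; -72/25 -21/25 0; 0 0 1]
T4·…·T1 = [-7/25 24/25 0; 72/25 21/25 0; 0 0 1]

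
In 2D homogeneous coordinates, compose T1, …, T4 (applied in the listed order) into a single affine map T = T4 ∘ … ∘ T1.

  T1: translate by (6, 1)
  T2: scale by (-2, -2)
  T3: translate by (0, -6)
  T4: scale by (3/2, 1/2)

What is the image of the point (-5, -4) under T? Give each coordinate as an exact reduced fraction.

T(p) = (-3, 0)

T1 translate by (6, 1): (-5, -4) → (1, -3)
T2 scale by (-2, -2): (1, -3) → (-2, 6)
T3 translate by (0, -6): (-2, 6) → (-2, 0)
T4 scale by (3/2, 1/2): (-2, 0) → (-3, 0)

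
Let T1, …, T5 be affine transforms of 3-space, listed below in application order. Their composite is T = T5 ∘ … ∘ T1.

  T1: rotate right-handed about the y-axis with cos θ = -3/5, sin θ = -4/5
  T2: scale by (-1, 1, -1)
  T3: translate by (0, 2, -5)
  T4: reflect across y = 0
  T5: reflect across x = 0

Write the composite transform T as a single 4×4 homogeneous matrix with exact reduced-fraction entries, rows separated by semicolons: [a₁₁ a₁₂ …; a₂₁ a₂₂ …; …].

T1 = [-3/5 0 -4/5 0; 0 1 0 0; 4/5 0 -3/5 0; 0 0 0 1]
T2·T1 = [3/5 0 4/5 0; 0 1 0 0; -4/5 0 3/5 0; 0 0 0 1]
T3·…·T1 = [3/5 0 4/5 0; 0 1 0 2; -4/5 0 3/5 -5; 0 0 0 1]
T4·…·T1 = [3/5 0 4/5 0; 0 -1 0 -2; -4/5 0 3/5 -5; 0 0 0 1]
T5·…·T1 = [-3/5 0 -4/5 0; 0 -1 0 -2; -4/5 0 3/5 -5; 0 0 0 1]

T = [-3/5 0 -4/5 0; 0 -1 0 -2; -4/5 0 3/5 -5; 0 0 0 1]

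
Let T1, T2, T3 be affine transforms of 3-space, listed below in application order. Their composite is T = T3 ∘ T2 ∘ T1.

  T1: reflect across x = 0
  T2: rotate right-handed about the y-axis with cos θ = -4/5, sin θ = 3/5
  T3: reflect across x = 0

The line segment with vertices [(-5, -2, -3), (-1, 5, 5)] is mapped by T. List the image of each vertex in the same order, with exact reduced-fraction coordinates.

image vertices: (29/5, -2, -3/5), (-11/5, 5, -23/5)

T1 reflect across x = 0: (-5, -2, -3) → (5, -2, -3); (-1, 5, 5) → (1, 5, 5)
T2 rotate right-handed about the y-axis with cos θ = -4/5, sin θ = 3/5: (5, -2, -3) → (-29/5, -2, -3/5); (1, 5, 5) → (11/5, 5, -23/5)
T3 reflect across x = 0: (-29/5, -2, -3/5) → (29/5, -2, -3/5); (11/5, 5, -23/5) → (-11/5, 5, -23/5)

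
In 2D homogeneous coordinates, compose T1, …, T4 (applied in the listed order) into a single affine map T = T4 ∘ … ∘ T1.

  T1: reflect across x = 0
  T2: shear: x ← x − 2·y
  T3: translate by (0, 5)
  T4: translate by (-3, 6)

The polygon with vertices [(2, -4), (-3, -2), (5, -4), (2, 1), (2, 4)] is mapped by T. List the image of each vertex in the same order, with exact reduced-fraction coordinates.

image vertices: (3, 7), (4, 9), (0, 7), (-7, 12), (-13, 15)

T1 reflect across x = 0: (2, -4) → (-2, -4); (-3, -2) → (3, -2); (5, -4) → (-5, -4); (2, 1) → (-2, 1); (2, 4) → (-2, 4)
T2 shear: x ← x − 2·y: (-2, -4) → (6, -4); (3, -2) → (7, -2); (-5, -4) → (3, -4); (-2, 1) → (-4, 1); (-2, 4) → (-10, 4)
T3 translate by (0, 5): (6, -4) → (6, 1); (7, -2) → (7, 3); (3, -4) → (3, 1); (-4, 1) → (-4, 6); (-10, 4) → (-10, 9)
T4 translate by (-3, 6): (6, 1) → (3, 7); (7, 3) → (4, 9); (3, 1) → (0, 7); (-4, 6) → (-7, 12); (-10, 9) → (-13, 15)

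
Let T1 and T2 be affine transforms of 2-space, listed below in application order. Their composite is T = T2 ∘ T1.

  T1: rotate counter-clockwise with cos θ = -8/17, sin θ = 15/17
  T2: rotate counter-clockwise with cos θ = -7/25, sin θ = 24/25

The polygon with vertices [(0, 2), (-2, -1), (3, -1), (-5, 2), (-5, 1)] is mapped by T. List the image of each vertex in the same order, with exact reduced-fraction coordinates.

T1 rotate counter-clockwise with cos θ = -8/17, sin θ = 15/17: (0, 2) → (-30/17, -16/17); (-2, -1) → (31/17, -22/17); (3, -1) → (-9/17, 53/17); (-5, 2) → (10/17, -91/17); (-5, 1) → (25/17, -83/17)
T2 rotate counter-clockwise with cos θ = -7/25, sin θ = 24/25: (-30/17, -16/17) → (594/425, -608/425); (31/17, -22/17) → (311/425, 898/425); (-9/17, 53/17) → (-1209/425, -587/425); (10/17, -91/17) → (2114/425, 877/425); (25/17, -83/17) → (1817/425, 1181/425)

image vertices: (594/425, -608/425), (311/425, 898/425), (-1209/425, -587/425), (2114/425, 877/425), (1817/425, 1181/425)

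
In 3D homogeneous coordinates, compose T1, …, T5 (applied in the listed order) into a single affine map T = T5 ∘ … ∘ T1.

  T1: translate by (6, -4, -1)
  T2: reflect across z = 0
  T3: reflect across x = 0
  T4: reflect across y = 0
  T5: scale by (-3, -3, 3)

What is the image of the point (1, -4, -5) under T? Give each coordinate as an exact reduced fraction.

T(p) = (21, -24, 18)

T1 translate by (6, -4, -1): (1, -4, -5) → (7, -8, -6)
T2 reflect across z = 0: (7, -8, -6) → (7, -8, 6)
T3 reflect across x = 0: (7, -8, 6) → (-7, -8, 6)
T4 reflect across y = 0: (-7, -8, 6) → (-7, 8, 6)
T5 scale by (-3, -3, 3): (-7, 8, 6) → (21, -24, 18)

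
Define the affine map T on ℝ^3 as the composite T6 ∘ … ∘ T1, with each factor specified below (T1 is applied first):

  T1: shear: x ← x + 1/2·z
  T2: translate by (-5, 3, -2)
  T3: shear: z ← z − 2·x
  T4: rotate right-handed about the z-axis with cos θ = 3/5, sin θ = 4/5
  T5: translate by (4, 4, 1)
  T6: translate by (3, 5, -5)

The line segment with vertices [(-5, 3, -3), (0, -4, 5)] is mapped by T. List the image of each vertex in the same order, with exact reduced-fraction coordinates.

T1 shear: x ← x + 1/2·z: (-5, 3, -3) → (-13/2, 3, -3); (0, -4, 5) → (5/2, -4, 5)
T2 translate by (-5, 3, -2): (-13/2, 3, -3) → (-23/2, 6, -5); (5/2, -4, 5) → (-5/2, -1, 3)
T3 shear: z ← z − 2·x: (-23/2, 6, -5) → (-23/2, 6, 18); (-5/2, -1, 3) → (-5/2, -1, 8)
T4 rotate right-handed about the z-axis with cos θ = 3/5, sin θ = 4/5: (-23/2, 6, 18) → (-117/10, -28/5, 18); (-5/2, -1, 8) → (-7/10, -13/5, 8)
T5 translate by (4, 4, 1): (-117/10, -28/5, 18) → (-77/10, -8/5, 19); (-7/10, -13/5, 8) → (33/10, 7/5, 9)
T6 translate by (3, 5, -5): (-77/10, -8/5, 19) → (-47/10, 17/5, 14); (33/10, 7/5, 9) → (63/10, 32/5, 4)

image vertices: (-47/10, 17/5, 14), (63/10, 32/5, 4)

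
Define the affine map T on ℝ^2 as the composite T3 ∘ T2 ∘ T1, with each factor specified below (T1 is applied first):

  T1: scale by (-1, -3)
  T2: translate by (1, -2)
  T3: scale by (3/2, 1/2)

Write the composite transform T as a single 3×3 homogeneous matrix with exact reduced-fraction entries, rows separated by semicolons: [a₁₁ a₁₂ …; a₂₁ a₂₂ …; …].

T = [-3/2 0 3/2; 0 -3/2 -1; 0 0 1]

T1 = [-1 0 0; 0 -3 0; 0 0 1]
T2·T1 = [-1 0 1; 0 -3 -2; 0 0 1]
T3·…·T1 = [-3/2 0 3/2; 0 -3/2 -1; 0 0 1]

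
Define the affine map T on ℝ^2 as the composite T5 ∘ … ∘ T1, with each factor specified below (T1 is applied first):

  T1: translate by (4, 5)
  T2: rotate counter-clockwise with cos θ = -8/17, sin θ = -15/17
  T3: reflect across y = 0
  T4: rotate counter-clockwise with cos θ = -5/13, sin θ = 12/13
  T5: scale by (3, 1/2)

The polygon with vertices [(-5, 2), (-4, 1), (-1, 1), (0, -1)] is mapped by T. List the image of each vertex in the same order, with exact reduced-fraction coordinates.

image vertices: (-3171/221, 1151/442), (-3078/221, 420/221), (-4338/221, 327/442), (-3732/221, -62/221)

T1 translate by (4, 5): (-5, 2) → (-1, 7); (-4, 1) → (0, 6); (-1, 1) → (3, 6); (0, -1) → (4, 4)
T2 rotate counter-clockwise with cos θ = -8/17, sin θ = -15/17: (-1, 7) → (113/17, -41/17); (0, 6) → (90/17, -48/17); (3, 6) → (66/17, -93/17); (4, 4) → (28/17, -92/17)
T3 reflect across y = 0: (113/17, -41/17) → (113/17, 41/17); (90/17, -48/17) → (90/17, 48/17); (66/17, -93/17) → (66/17, 93/17); (28/17, -92/17) → (28/17, 92/17)
T4 rotate counter-clockwise with cos θ = -5/13, sin θ = 12/13: (113/17, 41/17) → (-1057/221, 1151/221); (90/17, 48/17) → (-1026/221, 840/221); (66/17, 93/17) → (-1446/221, 327/221); (28/17, 92/17) → (-1244/221, -124/221)
T5 scale by (3, 1/2): (-1057/221, 1151/221) → (-3171/221, 1151/442); (-1026/221, 840/221) → (-3078/221, 420/221); (-1446/221, 327/221) → (-4338/221, 327/442); (-1244/221, -124/221) → (-3732/221, -62/221)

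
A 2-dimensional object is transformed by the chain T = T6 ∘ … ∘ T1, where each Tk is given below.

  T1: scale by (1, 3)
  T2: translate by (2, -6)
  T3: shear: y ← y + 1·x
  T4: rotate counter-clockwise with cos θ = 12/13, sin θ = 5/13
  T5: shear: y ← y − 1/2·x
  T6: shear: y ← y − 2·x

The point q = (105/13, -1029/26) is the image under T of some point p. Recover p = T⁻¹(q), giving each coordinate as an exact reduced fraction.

p = (-2, -5)

T1 = [1 0 0; 0 3 0; 0 0 1]
T2·T1 = [1 0 2; 0 3 -6; 0 0 1]
T3·…·T1 = [1 0 2; 1 3 -4; 0 0 1]
T4·…·T1 = [7/13 -15/13 44/13; 17/13 36/13 -38/13; 0 0 1]
T5·…·T1 = [7/13 -15/13 44/13; 27/26 87/26 -60/13; 0 0 1]
T6·…·T1 = [7/13 -15/13 44/13; -1/26 147/26 -148/13; 0 0 1]
det M = 3; M⁻¹ = [49/26 5/13 -2; 1/78 7/39 2; 0 0 1]
M⁻¹ · (105/13, -1029/26)ᵀ = (-2, -5)ᵀ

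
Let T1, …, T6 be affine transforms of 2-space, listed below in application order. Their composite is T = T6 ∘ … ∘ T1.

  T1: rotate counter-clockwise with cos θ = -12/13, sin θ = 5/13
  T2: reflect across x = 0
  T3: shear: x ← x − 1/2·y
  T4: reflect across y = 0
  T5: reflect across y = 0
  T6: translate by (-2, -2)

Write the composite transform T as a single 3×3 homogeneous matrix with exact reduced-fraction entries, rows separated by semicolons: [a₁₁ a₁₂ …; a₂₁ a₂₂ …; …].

T1 = [-12/13 -5/13 0; 5/13 -12/13 0; 0 0 1]
T2·T1 = [12/13 5/13 0; 5/13 -12/13 0; 0 0 1]
T3·…·T1 = [19/26 11/13 0; 5/13 -12/13 0; 0 0 1]
T4·…·T1 = [19/26 11/13 0; -5/13 12/13 0; 0 0 1]
T5·…·T1 = [19/26 11/13 0; 5/13 -12/13 0; 0 0 1]
T6·…·T1 = [19/26 11/13 -2; 5/13 -12/13 -2; 0 0 1]

T = [19/26 11/13 -2; 5/13 -12/13 -2; 0 0 1]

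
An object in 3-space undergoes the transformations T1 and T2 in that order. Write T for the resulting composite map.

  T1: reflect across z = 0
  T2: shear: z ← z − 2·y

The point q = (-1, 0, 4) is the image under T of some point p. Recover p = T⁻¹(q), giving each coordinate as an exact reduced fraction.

T1 = [1 0 0 0; 0 1 0 0; 0 0 -1 0; 0 0 0 1]
T2·T1 = [1 0 0 0; 0 1 0 0; 0 -2 -1 0; 0 0 0 1]
det M = -1; M⁻¹ = [1 0 0 0; 0 1 0 0; 0 -2 -1 0; 0 0 0 1]
M⁻¹ · (-1, 0, 4)ᵀ = (-1, 0, -4)ᵀ

p = (-1, 0, -4)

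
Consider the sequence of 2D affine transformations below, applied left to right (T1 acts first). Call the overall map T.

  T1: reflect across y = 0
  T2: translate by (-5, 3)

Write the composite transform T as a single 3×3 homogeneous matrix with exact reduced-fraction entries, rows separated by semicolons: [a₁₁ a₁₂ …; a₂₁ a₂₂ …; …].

T1 = [1 0 0; 0 -1 0; 0 0 1]
T2·T1 = [1 0 -5; 0 -1 3; 0 0 1]

T = [1 0 -5; 0 -1 3; 0 0 1]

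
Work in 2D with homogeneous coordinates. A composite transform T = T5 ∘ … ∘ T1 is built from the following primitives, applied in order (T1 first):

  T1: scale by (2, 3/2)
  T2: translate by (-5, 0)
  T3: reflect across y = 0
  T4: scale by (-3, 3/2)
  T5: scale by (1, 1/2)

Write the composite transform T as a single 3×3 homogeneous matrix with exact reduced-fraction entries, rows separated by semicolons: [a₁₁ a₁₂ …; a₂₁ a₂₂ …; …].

T = [-6 0 15; 0 -9/8 0; 0 0 1]

T1 = [2 0 0; 0 3/2 0; 0 0 1]
T2·T1 = [2 0 -5; 0 3/2 0; 0 0 1]
T3·…·T1 = [2 0 -5; 0 -3/2 0; 0 0 1]
T4·…·T1 = [-6 0 15; 0 -9/4 0; 0 0 1]
T5·…·T1 = [-6 0 15; 0 -9/8 0; 0 0 1]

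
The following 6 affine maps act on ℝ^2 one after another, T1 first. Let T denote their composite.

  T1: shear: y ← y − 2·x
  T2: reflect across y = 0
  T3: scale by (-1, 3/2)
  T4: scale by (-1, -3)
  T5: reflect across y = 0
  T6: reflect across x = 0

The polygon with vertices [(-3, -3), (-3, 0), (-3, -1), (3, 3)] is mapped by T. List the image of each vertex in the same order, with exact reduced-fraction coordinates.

T1 shear: y ← y − 2·x: (-3, -3) → (-3, 3); (-3, 0) → (-3, 6); (-3, -1) → (-3, 5); (3, 3) → (3, -3)
T2 reflect across y = 0: (-3, 3) → (-3, -3); (-3, 6) → (-3, -6); (-3, 5) → (-3, -5); (3, -3) → (3, 3)
T3 scale by (-1, 3/2): (-3, -3) → (3, -9/2); (-3, -6) → (3, -9); (-3, -5) → (3, -15/2); (3, 3) → (-3, 9/2)
T4 scale by (-1, -3): (3, -9/2) → (-3, 27/2); (3, -9) → (-3, 27); (3, -15/2) → (-3, 45/2); (-3, 9/2) → (3, -27/2)
T5 reflect across y = 0: (-3, 27/2) → (-3, -27/2); (-3, 27) → (-3, -27); (-3, 45/2) → (-3, -45/2); (3, -27/2) → (3, 27/2)
T6 reflect across x = 0: (-3, -27/2) → (3, -27/2); (-3, -27) → (3, -27); (-3, -45/2) → (3, -45/2); (3, 27/2) → (-3, 27/2)

image vertices: (3, -27/2), (3, -27), (3, -45/2), (-3, 27/2)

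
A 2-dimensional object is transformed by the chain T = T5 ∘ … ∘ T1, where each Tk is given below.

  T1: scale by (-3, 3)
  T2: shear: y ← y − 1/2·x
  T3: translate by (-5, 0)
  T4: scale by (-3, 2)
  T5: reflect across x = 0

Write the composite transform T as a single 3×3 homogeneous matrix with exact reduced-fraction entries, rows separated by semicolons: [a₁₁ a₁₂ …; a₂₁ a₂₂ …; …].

T = [-9 0 -15; 3 6 0; 0 0 1]

T1 = [-3 0 0; 0 3 0; 0 0 1]
T2·T1 = [-3 0 0; 3/2 3 0; 0 0 1]
T3·…·T1 = [-3 0 -5; 3/2 3 0; 0 0 1]
T4·…·T1 = [9 0 15; 3 6 0; 0 0 1]
T5·…·T1 = [-9 0 -15; 3 6 0; 0 0 1]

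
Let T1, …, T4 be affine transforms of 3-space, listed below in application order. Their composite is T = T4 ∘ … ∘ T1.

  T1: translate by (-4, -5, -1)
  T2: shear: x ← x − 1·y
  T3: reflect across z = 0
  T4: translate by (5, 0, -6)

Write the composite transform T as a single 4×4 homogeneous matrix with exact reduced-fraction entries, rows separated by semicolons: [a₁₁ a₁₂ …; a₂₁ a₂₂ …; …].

T1 = [1 0 0 -4; 0 1 0 -5; 0 0 1 -1; 0 0 0 1]
T2·T1 = [1 -1 0 1; 0 1 0 -5; 0 0 1 -1; 0 0 0 1]
T3·…·T1 = [1 -1 0 1; 0 1 0 -5; 0 0 -1 1; 0 0 0 1]
T4·…·T1 = [1 -1 0 6; 0 1 0 -5; 0 0 -1 -5; 0 0 0 1]

T = [1 -1 0 6; 0 1 0 -5; 0 0 -1 -5; 0 0 0 1]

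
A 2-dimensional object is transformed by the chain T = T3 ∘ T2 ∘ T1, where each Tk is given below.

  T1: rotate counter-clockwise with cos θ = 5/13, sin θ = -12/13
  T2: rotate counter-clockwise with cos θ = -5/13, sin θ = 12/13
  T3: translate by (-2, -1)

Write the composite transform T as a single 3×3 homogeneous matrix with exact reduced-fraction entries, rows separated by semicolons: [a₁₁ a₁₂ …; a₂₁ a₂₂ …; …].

T = [119/169 -120/169 -2; 120/169 119/169 -1; 0 0 1]

T1 = [5/13 12/13 0; -12/13 5/13 0; 0 0 1]
T2·T1 = [119/169 -120/169 0; 120/169 119/169 0; 0 0 1]
T3·…·T1 = [119/169 -120/169 -2; 120/169 119/169 -1; 0 0 1]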